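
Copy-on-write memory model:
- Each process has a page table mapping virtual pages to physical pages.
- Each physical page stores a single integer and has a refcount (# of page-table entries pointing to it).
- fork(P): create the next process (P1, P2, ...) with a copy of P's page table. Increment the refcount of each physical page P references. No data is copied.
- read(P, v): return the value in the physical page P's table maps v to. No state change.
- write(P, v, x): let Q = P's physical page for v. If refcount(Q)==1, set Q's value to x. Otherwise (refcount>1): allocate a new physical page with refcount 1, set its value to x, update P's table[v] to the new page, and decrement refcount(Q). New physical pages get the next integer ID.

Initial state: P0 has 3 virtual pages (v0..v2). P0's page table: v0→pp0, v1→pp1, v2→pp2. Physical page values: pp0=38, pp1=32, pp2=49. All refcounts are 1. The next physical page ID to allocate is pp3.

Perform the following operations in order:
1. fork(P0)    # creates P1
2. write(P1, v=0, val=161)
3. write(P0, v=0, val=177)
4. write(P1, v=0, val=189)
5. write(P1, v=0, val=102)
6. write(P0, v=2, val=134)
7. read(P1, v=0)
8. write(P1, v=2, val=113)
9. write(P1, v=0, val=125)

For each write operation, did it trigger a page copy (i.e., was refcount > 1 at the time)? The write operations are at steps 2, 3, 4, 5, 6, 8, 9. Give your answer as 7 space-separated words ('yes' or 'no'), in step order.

Op 1: fork(P0) -> P1. 3 ppages; refcounts: pp0:2 pp1:2 pp2:2
Op 2: write(P1, v0, 161). refcount(pp0)=2>1 -> COPY to pp3. 4 ppages; refcounts: pp0:1 pp1:2 pp2:2 pp3:1
Op 3: write(P0, v0, 177). refcount(pp0)=1 -> write in place. 4 ppages; refcounts: pp0:1 pp1:2 pp2:2 pp3:1
Op 4: write(P1, v0, 189). refcount(pp3)=1 -> write in place. 4 ppages; refcounts: pp0:1 pp1:2 pp2:2 pp3:1
Op 5: write(P1, v0, 102). refcount(pp3)=1 -> write in place. 4 ppages; refcounts: pp0:1 pp1:2 pp2:2 pp3:1
Op 6: write(P0, v2, 134). refcount(pp2)=2>1 -> COPY to pp4. 5 ppages; refcounts: pp0:1 pp1:2 pp2:1 pp3:1 pp4:1
Op 7: read(P1, v0) -> 102. No state change.
Op 8: write(P1, v2, 113). refcount(pp2)=1 -> write in place. 5 ppages; refcounts: pp0:1 pp1:2 pp2:1 pp3:1 pp4:1
Op 9: write(P1, v0, 125). refcount(pp3)=1 -> write in place. 5 ppages; refcounts: pp0:1 pp1:2 pp2:1 pp3:1 pp4:1

yes no no no yes no no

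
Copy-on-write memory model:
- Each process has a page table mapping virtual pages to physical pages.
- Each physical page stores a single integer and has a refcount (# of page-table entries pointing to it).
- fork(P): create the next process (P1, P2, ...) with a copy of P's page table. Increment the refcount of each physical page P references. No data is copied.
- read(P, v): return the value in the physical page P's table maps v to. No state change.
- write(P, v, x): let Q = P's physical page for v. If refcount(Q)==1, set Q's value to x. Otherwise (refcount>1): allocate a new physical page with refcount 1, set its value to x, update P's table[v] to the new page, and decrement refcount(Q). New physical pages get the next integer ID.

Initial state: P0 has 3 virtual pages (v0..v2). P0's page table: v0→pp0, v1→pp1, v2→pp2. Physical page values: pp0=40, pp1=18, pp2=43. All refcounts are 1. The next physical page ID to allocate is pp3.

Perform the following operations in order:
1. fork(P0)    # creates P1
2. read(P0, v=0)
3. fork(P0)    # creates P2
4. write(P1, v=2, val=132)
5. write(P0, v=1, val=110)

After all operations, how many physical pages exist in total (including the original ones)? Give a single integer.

Op 1: fork(P0) -> P1. 3 ppages; refcounts: pp0:2 pp1:2 pp2:2
Op 2: read(P0, v0) -> 40. No state change.
Op 3: fork(P0) -> P2. 3 ppages; refcounts: pp0:3 pp1:3 pp2:3
Op 4: write(P1, v2, 132). refcount(pp2)=3>1 -> COPY to pp3. 4 ppages; refcounts: pp0:3 pp1:3 pp2:2 pp3:1
Op 5: write(P0, v1, 110). refcount(pp1)=3>1 -> COPY to pp4. 5 ppages; refcounts: pp0:3 pp1:2 pp2:2 pp3:1 pp4:1

Answer: 5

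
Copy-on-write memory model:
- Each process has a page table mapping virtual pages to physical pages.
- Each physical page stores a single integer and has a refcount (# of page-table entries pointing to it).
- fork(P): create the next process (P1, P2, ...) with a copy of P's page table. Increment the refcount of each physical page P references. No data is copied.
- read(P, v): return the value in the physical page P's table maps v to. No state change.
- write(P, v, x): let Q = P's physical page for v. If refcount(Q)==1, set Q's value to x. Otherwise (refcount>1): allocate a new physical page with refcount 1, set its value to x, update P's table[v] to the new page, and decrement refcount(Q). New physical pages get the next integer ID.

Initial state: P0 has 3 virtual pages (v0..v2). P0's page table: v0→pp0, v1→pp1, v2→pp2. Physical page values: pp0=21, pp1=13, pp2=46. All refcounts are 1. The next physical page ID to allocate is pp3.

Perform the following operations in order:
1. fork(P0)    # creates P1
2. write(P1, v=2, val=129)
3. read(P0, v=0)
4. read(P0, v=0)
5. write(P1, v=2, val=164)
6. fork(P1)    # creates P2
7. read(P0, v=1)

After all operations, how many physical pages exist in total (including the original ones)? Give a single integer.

Op 1: fork(P0) -> P1. 3 ppages; refcounts: pp0:2 pp1:2 pp2:2
Op 2: write(P1, v2, 129). refcount(pp2)=2>1 -> COPY to pp3. 4 ppages; refcounts: pp0:2 pp1:2 pp2:1 pp3:1
Op 3: read(P0, v0) -> 21. No state change.
Op 4: read(P0, v0) -> 21. No state change.
Op 5: write(P1, v2, 164). refcount(pp3)=1 -> write in place. 4 ppages; refcounts: pp0:2 pp1:2 pp2:1 pp3:1
Op 6: fork(P1) -> P2. 4 ppages; refcounts: pp0:3 pp1:3 pp2:1 pp3:2
Op 7: read(P0, v1) -> 13. No state change.

Answer: 4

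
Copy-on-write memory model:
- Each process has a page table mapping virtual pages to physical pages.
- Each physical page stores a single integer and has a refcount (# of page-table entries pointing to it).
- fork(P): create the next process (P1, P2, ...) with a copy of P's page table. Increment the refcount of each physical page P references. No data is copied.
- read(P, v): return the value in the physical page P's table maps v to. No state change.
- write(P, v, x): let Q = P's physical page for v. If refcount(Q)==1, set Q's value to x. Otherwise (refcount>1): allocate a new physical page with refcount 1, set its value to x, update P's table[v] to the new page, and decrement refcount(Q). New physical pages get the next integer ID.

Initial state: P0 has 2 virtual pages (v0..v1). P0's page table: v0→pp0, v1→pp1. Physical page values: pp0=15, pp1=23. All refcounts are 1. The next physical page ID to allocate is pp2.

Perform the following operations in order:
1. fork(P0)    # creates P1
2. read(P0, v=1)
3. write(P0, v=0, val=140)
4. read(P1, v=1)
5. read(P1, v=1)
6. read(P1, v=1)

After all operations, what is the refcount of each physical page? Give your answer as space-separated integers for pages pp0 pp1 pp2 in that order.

Answer: 1 2 1

Derivation:
Op 1: fork(P0) -> P1. 2 ppages; refcounts: pp0:2 pp1:2
Op 2: read(P0, v1) -> 23. No state change.
Op 3: write(P0, v0, 140). refcount(pp0)=2>1 -> COPY to pp2. 3 ppages; refcounts: pp0:1 pp1:2 pp2:1
Op 4: read(P1, v1) -> 23. No state change.
Op 5: read(P1, v1) -> 23. No state change.
Op 6: read(P1, v1) -> 23. No state change.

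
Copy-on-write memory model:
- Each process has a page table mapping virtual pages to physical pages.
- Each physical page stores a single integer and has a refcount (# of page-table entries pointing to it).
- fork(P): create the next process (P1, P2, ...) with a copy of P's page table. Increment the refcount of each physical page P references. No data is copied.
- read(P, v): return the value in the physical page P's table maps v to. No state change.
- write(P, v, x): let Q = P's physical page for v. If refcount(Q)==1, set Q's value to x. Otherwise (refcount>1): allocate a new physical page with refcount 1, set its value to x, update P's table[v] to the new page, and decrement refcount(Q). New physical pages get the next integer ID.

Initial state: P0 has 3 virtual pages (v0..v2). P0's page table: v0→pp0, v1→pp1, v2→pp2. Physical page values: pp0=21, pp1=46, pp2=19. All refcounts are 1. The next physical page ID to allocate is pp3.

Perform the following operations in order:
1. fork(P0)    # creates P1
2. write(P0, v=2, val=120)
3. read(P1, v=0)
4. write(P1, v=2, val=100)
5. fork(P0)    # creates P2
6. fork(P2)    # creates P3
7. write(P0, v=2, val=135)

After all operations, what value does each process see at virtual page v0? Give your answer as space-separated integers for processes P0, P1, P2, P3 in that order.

Answer: 21 21 21 21

Derivation:
Op 1: fork(P0) -> P1. 3 ppages; refcounts: pp0:2 pp1:2 pp2:2
Op 2: write(P0, v2, 120). refcount(pp2)=2>1 -> COPY to pp3. 4 ppages; refcounts: pp0:2 pp1:2 pp2:1 pp3:1
Op 3: read(P1, v0) -> 21. No state change.
Op 4: write(P1, v2, 100). refcount(pp2)=1 -> write in place. 4 ppages; refcounts: pp0:2 pp1:2 pp2:1 pp3:1
Op 5: fork(P0) -> P2. 4 ppages; refcounts: pp0:3 pp1:3 pp2:1 pp3:2
Op 6: fork(P2) -> P3. 4 ppages; refcounts: pp0:4 pp1:4 pp2:1 pp3:3
Op 7: write(P0, v2, 135). refcount(pp3)=3>1 -> COPY to pp4. 5 ppages; refcounts: pp0:4 pp1:4 pp2:1 pp3:2 pp4:1
P0: v0 -> pp0 = 21
P1: v0 -> pp0 = 21
P2: v0 -> pp0 = 21
P3: v0 -> pp0 = 21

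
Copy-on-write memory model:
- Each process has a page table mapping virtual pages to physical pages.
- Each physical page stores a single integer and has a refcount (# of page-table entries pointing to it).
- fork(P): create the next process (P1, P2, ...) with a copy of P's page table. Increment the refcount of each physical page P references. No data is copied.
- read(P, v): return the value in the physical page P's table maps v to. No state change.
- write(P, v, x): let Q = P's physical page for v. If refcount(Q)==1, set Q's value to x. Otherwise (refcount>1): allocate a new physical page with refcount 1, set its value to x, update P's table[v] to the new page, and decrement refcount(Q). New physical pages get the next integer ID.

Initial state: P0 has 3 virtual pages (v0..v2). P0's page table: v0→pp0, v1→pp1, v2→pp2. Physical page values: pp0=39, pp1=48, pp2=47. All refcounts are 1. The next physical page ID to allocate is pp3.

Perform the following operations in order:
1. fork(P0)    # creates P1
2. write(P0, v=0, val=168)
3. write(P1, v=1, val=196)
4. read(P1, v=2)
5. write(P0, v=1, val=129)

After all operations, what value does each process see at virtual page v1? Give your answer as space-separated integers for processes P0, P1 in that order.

Op 1: fork(P0) -> P1. 3 ppages; refcounts: pp0:2 pp1:2 pp2:2
Op 2: write(P0, v0, 168). refcount(pp0)=2>1 -> COPY to pp3. 4 ppages; refcounts: pp0:1 pp1:2 pp2:2 pp3:1
Op 3: write(P1, v1, 196). refcount(pp1)=2>1 -> COPY to pp4. 5 ppages; refcounts: pp0:1 pp1:1 pp2:2 pp3:1 pp4:1
Op 4: read(P1, v2) -> 47. No state change.
Op 5: write(P0, v1, 129). refcount(pp1)=1 -> write in place. 5 ppages; refcounts: pp0:1 pp1:1 pp2:2 pp3:1 pp4:1
P0: v1 -> pp1 = 129
P1: v1 -> pp4 = 196

Answer: 129 196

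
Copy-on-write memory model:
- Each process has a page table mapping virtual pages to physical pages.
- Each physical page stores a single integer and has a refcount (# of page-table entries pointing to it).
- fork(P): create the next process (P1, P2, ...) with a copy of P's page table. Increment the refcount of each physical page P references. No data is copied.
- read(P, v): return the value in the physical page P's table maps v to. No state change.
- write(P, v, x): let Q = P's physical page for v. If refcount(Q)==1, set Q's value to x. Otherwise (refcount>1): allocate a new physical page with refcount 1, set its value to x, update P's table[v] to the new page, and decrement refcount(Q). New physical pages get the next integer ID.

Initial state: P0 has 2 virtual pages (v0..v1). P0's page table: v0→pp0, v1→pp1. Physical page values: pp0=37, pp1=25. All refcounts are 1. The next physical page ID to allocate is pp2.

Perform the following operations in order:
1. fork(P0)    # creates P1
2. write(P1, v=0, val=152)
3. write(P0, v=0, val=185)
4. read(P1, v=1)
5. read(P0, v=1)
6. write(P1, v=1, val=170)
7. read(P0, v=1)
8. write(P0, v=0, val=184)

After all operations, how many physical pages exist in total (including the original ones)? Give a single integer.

Answer: 4

Derivation:
Op 1: fork(P0) -> P1. 2 ppages; refcounts: pp0:2 pp1:2
Op 2: write(P1, v0, 152). refcount(pp0)=2>1 -> COPY to pp2. 3 ppages; refcounts: pp0:1 pp1:2 pp2:1
Op 3: write(P0, v0, 185). refcount(pp0)=1 -> write in place. 3 ppages; refcounts: pp0:1 pp1:2 pp2:1
Op 4: read(P1, v1) -> 25. No state change.
Op 5: read(P0, v1) -> 25. No state change.
Op 6: write(P1, v1, 170). refcount(pp1)=2>1 -> COPY to pp3. 4 ppages; refcounts: pp0:1 pp1:1 pp2:1 pp3:1
Op 7: read(P0, v1) -> 25. No state change.
Op 8: write(P0, v0, 184). refcount(pp0)=1 -> write in place. 4 ppages; refcounts: pp0:1 pp1:1 pp2:1 pp3:1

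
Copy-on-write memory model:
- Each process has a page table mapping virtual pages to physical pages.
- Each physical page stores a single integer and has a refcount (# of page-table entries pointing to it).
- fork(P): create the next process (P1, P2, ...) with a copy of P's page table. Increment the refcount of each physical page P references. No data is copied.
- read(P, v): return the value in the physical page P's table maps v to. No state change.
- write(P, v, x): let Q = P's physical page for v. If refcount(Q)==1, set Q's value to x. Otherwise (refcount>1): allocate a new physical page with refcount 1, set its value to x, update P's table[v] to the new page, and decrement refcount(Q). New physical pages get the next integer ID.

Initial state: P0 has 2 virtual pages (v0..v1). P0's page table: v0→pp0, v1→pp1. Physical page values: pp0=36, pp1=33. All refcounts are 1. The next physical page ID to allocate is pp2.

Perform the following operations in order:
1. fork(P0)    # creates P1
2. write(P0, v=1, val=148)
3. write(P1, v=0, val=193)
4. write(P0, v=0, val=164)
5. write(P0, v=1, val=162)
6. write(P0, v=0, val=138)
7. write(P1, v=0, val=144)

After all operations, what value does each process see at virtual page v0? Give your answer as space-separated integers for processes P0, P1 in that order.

Answer: 138 144

Derivation:
Op 1: fork(P0) -> P1. 2 ppages; refcounts: pp0:2 pp1:2
Op 2: write(P0, v1, 148). refcount(pp1)=2>1 -> COPY to pp2. 3 ppages; refcounts: pp0:2 pp1:1 pp2:1
Op 3: write(P1, v0, 193). refcount(pp0)=2>1 -> COPY to pp3. 4 ppages; refcounts: pp0:1 pp1:1 pp2:1 pp3:1
Op 4: write(P0, v0, 164). refcount(pp0)=1 -> write in place. 4 ppages; refcounts: pp0:1 pp1:1 pp2:1 pp3:1
Op 5: write(P0, v1, 162). refcount(pp2)=1 -> write in place. 4 ppages; refcounts: pp0:1 pp1:1 pp2:1 pp3:1
Op 6: write(P0, v0, 138). refcount(pp0)=1 -> write in place. 4 ppages; refcounts: pp0:1 pp1:1 pp2:1 pp3:1
Op 7: write(P1, v0, 144). refcount(pp3)=1 -> write in place. 4 ppages; refcounts: pp0:1 pp1:1 pp2:1 pp3:1
P0: v0 -> pp0 = 138
P1: v0 -> pp3 = 144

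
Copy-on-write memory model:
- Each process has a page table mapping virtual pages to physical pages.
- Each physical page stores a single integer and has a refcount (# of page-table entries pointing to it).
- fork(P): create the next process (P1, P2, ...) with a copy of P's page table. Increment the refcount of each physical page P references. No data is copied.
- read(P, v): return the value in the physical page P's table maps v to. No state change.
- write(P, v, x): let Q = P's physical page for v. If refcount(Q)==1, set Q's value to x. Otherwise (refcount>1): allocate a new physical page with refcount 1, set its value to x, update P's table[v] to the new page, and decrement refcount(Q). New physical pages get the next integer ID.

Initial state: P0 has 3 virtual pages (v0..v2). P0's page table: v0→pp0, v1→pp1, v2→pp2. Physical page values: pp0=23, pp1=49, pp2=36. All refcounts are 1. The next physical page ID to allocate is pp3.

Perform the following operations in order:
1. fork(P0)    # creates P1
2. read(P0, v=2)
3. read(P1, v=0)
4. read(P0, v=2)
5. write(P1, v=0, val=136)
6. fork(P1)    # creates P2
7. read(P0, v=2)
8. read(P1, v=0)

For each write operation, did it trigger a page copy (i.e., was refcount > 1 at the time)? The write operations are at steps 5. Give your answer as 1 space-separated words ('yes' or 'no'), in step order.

Op 1: fork(P0) -> P1. 3 ppages; refcounts: pp0:2 pp1:2 pp2:2
Op 2: read(P0, v2) -> 36. No state change.
Op 3: read(P1, v0) -> 23. No state change.
Op 4: read(P0, v2) -> 36. No state change.
Op 5: write(P1, v0, 136). refcount(pp0)=2>1 -> COPY to pp3. 4 ppages; refcounts: pp0:1 pp1:2 pp2:2 pp3:1
Op 6: fork(P1) -> P2. 4 ppages; refcounts: pp0:1 pp1:3 pp2:3 pp3:2
Op 7: read(P0, v2) -> 36. No state change.
Op 8: read(P1, v0) -> 136. No state change.

yes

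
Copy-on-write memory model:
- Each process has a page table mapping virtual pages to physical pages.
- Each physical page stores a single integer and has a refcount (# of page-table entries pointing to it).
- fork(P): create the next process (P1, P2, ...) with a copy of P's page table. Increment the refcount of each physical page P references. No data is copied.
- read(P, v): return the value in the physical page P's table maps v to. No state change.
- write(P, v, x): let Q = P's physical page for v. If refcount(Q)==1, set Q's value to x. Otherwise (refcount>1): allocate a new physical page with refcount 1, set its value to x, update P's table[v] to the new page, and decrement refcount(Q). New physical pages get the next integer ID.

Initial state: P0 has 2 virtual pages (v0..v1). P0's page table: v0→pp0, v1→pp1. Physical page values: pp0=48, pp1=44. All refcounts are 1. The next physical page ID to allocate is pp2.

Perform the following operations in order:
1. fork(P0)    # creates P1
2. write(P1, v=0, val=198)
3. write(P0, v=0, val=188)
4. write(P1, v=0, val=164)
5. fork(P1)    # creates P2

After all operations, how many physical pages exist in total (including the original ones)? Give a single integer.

Op 1: fork(P0) -> P1. 2 ppages; refcounts: pp0:2 pp1:2
Op 2: write(P1, v0, 198). refcount(pp0)=2>1 -> COPY to pp2. 3 ppages; refcounts: pp0:1 pp1:2 pp2:1
Op 3: write(P0, v0, 188). refcount(pp0)=1 -> write in place. 3 ppages; refcounts: pp0:1 pp1:2 pp2:1
Op 4: write(P1, v0, 164). refcount(pp2)=1 -> write in place. 3 ppages; refcounts: pp0:1 pp1:2 pp2:1
Op 5: fork(P1) -> P2. 3 ppages; refcounts: pp0:1 pp1:3 pp2:2

Answer: 3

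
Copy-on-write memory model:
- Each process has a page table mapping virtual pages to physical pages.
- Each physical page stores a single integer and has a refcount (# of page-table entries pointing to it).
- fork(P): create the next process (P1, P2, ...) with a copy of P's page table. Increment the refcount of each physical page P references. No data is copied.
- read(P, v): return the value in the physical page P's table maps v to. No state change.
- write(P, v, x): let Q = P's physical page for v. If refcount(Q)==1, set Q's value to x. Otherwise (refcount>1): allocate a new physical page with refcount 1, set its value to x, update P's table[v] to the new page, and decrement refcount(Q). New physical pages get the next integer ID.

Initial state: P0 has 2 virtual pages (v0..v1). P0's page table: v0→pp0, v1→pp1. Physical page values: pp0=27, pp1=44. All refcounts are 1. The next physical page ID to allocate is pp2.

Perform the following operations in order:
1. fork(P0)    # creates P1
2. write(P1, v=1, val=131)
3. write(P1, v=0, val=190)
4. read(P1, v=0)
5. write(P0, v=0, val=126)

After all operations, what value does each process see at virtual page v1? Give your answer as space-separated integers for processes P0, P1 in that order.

Answer: 44 131

Derivation:
Op 1: fork(P0) -> P1. 2 ppages; refcounts: pp0:2 pp1:2
Op 2: write(P1, v1, 131). refcount(pp1)=2>1 -> COPY to pp2. 3 ppages; refcounts: pp0:2 pp1:1 pp2:1
Op 3: write(P1, v0, 190). refcount(pp0)=2>1 -> COPY to pp3. 4 ppages; refcounts: pp0:1 pp1:1 pp2:1 pp3:1
Op 4: read(P1, v0) -> 190. No state change.
Op 5: write(P0, v0, 126). refcount(pp0)=1 -> write in place. 4 ppages; refcounts: pp0:1 pp1:1 pp2:1 pp3:1
P0: v1 -> pp1 = 44
P1: v1 -> pp2 = 131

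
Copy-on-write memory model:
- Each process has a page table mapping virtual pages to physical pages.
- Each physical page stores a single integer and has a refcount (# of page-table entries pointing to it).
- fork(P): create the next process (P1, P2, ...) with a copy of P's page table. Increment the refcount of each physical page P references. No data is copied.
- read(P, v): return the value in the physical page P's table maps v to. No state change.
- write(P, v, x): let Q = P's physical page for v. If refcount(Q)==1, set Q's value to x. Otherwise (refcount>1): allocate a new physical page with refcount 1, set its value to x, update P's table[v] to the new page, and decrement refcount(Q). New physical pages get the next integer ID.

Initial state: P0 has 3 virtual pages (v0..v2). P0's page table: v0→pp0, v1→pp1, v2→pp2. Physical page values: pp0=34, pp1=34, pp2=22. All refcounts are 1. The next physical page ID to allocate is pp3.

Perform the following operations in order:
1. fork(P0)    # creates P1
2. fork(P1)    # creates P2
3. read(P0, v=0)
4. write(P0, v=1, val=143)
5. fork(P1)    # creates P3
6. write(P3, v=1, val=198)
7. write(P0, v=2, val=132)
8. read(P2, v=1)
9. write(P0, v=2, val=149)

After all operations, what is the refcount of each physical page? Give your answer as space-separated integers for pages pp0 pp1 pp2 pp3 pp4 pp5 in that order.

Answer: 4 2 3 1 1 1

Derivation:
Op 1: fork(P0) -> P1. 3 ppages; refcounts: pp0:2 pp1:2 pp2:2
Op 2: fork(P1) -> P2. 3 ppages; refcounts: pp0:3 pp1:3 pp2:3
Op 3: read(P0, v0) -> 34. No state change.
Op 4: write(P0, v1, 143). refcount(pp1)=3>1 -> COPY to pp3. 4 ppages; refcounts: pp0:3 pp1:2 pp2:3 pp3:1
Op 5: fork(P1) -> P3. 4 ppages; refcounts: pp0:4 pp1:3 pp2:4 pp3:1
Op 6: write(P3, v1, 198). refcount(pp1)=3>1 -> COPY to pp4. 5 ppages; refcounts: pp0:4 pp1:2 pp2:4 pp3:1 pp4:1
Op 7: write(P0, v2, 132). refcount(pp2)=4>1 -> COPY to pp5. 6 ppages; refcounts: pp0:4 pp1:2 pp2:3 pp3:1 pp4:1 pp5:1
Op 8: read(P2, v1) -> 34. No state change.
Op 9: write(P0, v2, 149). refcount(pp5)=1 -> write in place. 6 ppages; refcounts: pp0:4 pp1:2 pp2:3 pp3:1 pp4:1 pp5:1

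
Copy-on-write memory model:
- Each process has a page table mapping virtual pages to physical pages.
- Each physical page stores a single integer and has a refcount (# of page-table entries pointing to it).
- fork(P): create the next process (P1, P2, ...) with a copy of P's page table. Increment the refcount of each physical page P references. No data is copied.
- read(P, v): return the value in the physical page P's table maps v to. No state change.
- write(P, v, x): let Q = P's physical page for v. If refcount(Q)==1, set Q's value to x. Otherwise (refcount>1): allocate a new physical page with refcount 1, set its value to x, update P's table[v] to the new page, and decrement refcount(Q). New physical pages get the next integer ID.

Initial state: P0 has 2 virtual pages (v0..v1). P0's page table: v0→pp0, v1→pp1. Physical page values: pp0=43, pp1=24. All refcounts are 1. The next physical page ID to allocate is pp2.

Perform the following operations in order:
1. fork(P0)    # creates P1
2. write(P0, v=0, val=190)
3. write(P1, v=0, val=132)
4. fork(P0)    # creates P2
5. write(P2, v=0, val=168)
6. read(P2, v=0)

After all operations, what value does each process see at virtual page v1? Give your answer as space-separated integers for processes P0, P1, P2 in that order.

Op 1: fork(P0) -> P1. 2 ppages; refcounts: pp0:2 pp1:2
Op 2: write(P0, v0, 190). refcount(pp0)=2>1 -> COPY to pp2. 3 ppages; refcounts: pp0:1 pp1:2 pp2:1
Op 3: write(P1, v0, 132). refcount(pp0)=1 -> write in place. 3 ppages; refcounts: pp0:1 pp1:2 pp2:1
Op 4: fork(P0) -> P2. 3 ppages; refcounts: pp0:1 pp1:3 pp2:2
Op 5: write(P2, v0, 168). refcount(pp2)=2>1 -> COPY to pp3. 4 ppages; refcounts: pp0:1 pp1:3 pp2:1 pp3:1
Op 6: read(P2, v0) -> 168. No state change.
P0: v1 -> pp1 = 24
P1: v1 -> pp1 = 24
P2: v1 -> pp1 = 24

Answer: 24 24 24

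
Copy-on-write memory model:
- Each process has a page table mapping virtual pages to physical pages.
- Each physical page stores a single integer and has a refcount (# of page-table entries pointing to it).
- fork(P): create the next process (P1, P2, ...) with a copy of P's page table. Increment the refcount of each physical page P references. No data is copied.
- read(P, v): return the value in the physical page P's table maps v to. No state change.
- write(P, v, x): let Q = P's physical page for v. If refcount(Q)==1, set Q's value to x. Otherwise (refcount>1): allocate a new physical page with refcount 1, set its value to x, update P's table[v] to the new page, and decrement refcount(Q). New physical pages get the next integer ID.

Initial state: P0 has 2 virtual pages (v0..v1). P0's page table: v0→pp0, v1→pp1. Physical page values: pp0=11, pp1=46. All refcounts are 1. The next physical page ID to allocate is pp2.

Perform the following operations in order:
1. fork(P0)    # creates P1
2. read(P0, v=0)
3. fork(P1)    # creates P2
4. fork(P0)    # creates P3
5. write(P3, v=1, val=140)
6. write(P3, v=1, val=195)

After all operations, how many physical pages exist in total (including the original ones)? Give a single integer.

Op 1: fork(P0) -> P1. 2 ppages; refcounts: pp0:2 pp1:2
Op 2: read(P0, v0) -> 11. No state change.
Op 3: fork(P1) -> P2. 2 ppages; refcounts: pp0:3 pp1:3
Op 4: fork(P0) -> P3. 2 ppages; refcounts: pp0:4 pp1:4
Op 5: write(P3, v1, 140). refcount(pp1)=4>1 -> COPY to pp2. 3 ppages; refcounts: pp0:4 pp1:3 pp2:1
Op 6: write(P3, v1, 195). refcount(pp2)=1 -> write in place. 3 ppages; refcounts: pp0:4 pp1:3 pp2:1

Answer: 3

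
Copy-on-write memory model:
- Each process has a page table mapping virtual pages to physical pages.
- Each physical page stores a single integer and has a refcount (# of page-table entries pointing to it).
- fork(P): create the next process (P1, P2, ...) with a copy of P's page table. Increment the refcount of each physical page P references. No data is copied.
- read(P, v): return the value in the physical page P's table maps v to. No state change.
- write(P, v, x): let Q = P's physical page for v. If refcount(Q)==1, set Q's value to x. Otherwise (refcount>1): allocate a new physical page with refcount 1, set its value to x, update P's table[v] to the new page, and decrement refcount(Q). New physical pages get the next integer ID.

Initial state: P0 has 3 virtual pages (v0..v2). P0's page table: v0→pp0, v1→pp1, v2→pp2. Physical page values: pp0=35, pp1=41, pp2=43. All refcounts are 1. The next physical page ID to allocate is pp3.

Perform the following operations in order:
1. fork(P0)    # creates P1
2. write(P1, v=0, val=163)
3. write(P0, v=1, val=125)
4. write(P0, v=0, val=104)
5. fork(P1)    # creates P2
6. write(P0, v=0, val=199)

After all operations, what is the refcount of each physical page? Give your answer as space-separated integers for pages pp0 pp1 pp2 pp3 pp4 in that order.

Op 1: fork(P0) -> P1. 3 ppages; refcounts: pp0:2 pp1:2 pp2:2
Op 2: write(P1, v0, 163). refcount(pp0)=2>1 -> COPY to pp3. 4 ppages; refcounts: pp0:1 pp1:2 pp2:2 pp3:1
Op 3: write(P0, v1, 125). refcount(pp1)=2>1 -> COPY to pp4. 5 ppages; refcounts: pp0:1 pp1:1 pp2:2 pp3:1 pp4:1
Op 4: write(P0, v0, 104). refcount(pp0)=1 -> write in place. 5 ppages; refcounts: pp0:1 pp1:1 pp2:2 pp3:1 pp4:1
Op 5: fork(P1) -> P2. 5 ppages; refcounts: pp0:1 pp1:2 pp2:3 pp3:2 pp4:1
Op 6: write(P0, v0, 199). refcount(pp0)=1 -> write in place. 5 ppages; refcounts: pp0:1 pp1:2 pp2:3 pp3:2 pp4:1

Answer: 1 2 3 2 1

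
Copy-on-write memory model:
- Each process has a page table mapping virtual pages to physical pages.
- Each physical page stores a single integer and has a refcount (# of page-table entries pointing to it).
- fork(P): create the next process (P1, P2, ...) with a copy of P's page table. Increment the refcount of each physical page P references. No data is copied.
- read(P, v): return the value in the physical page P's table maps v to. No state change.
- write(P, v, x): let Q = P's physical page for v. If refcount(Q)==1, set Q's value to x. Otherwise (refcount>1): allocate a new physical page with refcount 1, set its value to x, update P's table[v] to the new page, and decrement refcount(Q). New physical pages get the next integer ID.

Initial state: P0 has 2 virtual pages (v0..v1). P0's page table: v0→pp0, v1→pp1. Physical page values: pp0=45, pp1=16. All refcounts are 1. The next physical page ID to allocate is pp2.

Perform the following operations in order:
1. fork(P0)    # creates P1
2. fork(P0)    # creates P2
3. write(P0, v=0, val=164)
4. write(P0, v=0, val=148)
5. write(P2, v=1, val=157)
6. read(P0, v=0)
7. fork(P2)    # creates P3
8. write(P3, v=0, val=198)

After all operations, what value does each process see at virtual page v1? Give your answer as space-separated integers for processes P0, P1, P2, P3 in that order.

Op 1: fork(P0) -> P1. 2 ppages; refcounts: pp0:2 pp1:2
Op 2: fork(P0) -> P2. 2 ppages; refcounts: pp0:3 pp1:3
Op 3: write(P0, v0, 164). refcount(pp0)=3>1 -> COPY to pp2. 3 ppages; refcounts: pp0:2 pp1:3 pp2:1
Op 4: write(P0, v0, 148). refcount(pp2)=1 -> write in place. 3 ppages; refcounts: pp0:2 pp1:3 pp2:1
Op 5: write(P2, v1, 157). refcount(pp1)=3>1 -> COPY to pp3. 4 ppages; refcounts: pp0:2 pp1:2 pp2:1 pp3:1
Op 6: read(P0, v0) -> 148. No state change.
Op 7: fork(P2) -> P3. 4 ppages; refcounts: pp0:3 pp1:2 pp2:1 pp3:2
Op 8: write(P3, v0, 198). refcount(pp0)=3>1 -> COPY to pp4. 5 ppages; refcounts: pp0:2 pp1:2 pp2:1 pp3:2 pp4:1
P0: v1 -> pp1 = 16
P1: v1 -> pp1 = 16
P2: v1 -> pp3 = 157
P3: v1 -> pp3 = 157

Answer: 16 16 157 157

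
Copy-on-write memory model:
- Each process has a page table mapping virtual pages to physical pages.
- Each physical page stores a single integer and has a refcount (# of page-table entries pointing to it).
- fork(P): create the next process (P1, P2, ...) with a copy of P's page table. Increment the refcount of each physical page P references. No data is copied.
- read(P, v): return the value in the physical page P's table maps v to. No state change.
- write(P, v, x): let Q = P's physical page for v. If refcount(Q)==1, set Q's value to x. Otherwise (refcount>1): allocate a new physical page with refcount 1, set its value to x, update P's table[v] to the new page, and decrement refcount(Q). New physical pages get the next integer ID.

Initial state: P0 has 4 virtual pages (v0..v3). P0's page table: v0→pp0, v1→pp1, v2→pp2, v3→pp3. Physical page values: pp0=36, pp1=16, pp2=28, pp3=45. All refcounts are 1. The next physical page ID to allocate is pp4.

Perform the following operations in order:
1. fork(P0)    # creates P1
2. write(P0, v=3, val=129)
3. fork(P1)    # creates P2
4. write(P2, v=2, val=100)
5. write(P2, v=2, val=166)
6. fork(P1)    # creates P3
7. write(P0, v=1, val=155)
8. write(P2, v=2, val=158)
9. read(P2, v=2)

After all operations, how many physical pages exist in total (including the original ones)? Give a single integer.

Op 1: fork(P0) -> P1. 4 ppages; refcounts: pp0:2 pp1:2 pp2:2 pp3:2
Op 2: write(P0, v3, 129). refcount(pp3)=2>1 -> COPY to pp4. 5 ppages; refcounts: pp0:2 pp1:2 pp2:2 pp3:1 pp4:1
Op 3: fork(P1) -> P2. 5 ppages; refcounts: pp0:3 pp1:3 pp2:3 pp3:2 pp4:1
Op 4: write(P2, v2, 100). refcount(pp2)=3>1 -> COPY to pp5. 6 ppages; refcounts: pp0:3 pp1:3 pp2:2 pp3:2 pp4:1 pp5:1
Op 5: write(P2, v2, 166). refcount(pp5)=1 -> write in place. 6 ppages; refcounts: pp0:3 pp1:3 pp2:2 pp3:2 pp4:1 pp5:1
Op 6: fork(P1) -> P3. 6 ppages; refcounts: pp0:4 pp1:4 pp2:3 pp3:3 pp4:1 pp5:1
Op 7: write(P0, v1, 155). refcount(pp1)=4>1 -> COPY to pp6. 7 ppages; refcounts: pp0:4 pp1:3 pp2:3 pp3:3 pp4:1 pp5:1 pp6:1
Op 8: write(P2, v2, 158). refcount(pp5)=1 -> write in place. 7 ppages; refcounts: pp0:4 pp1:3 pp2:3 pp3:3 pp4:1 pp5:1 pp6:1
Op 9: read(P2, v2) -> 158. No state change.

Answer: 7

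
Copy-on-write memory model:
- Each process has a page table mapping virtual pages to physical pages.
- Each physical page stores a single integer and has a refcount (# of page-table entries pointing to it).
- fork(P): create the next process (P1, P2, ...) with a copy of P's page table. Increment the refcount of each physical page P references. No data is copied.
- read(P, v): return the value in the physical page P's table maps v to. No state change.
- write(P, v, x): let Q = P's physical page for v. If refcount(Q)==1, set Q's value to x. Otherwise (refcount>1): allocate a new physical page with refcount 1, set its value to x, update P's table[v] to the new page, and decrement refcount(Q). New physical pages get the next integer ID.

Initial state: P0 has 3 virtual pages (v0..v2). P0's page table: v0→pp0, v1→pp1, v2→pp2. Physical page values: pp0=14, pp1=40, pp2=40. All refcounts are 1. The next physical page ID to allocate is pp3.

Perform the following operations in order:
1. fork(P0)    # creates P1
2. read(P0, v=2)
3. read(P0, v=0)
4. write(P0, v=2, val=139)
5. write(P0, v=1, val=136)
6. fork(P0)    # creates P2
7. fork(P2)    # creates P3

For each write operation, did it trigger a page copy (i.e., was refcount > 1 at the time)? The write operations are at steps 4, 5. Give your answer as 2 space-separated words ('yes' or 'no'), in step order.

Op 1: fork(P0) -> P1. 3 ppages; refcounts: pp0:2 pp1:2 pp2:2
Op 2: read(P0, v2) -> 40. No state change.
Op 3: read(P0, v0) -> 14. No state change.
Op 4: write(P0, v2, 139). refcount(pp2)=2>1 -> COPY to pp3. 4 ppages; refcounts: pp0:2 pp1:2 pp2:1 pp3:1
Op 5: write(P0, v1, 136). refcount(pp1)=2>1 -> COPY to pp4. 5 ppages; refcounts: pp0:2 pp1:1 pp2:1 pp3:1 pp4:1
Op 6: fork(P0) -> P2. 5 ppages; refcounts: pp0:3 pp1:1 pp2:1 pp3:2 pp4:2
Op 7: fork(P2) -> P3. 5 ppages; refcounts: pp0:4 pp1:1 pp2:1 pp3:3 pp4:3

yes yes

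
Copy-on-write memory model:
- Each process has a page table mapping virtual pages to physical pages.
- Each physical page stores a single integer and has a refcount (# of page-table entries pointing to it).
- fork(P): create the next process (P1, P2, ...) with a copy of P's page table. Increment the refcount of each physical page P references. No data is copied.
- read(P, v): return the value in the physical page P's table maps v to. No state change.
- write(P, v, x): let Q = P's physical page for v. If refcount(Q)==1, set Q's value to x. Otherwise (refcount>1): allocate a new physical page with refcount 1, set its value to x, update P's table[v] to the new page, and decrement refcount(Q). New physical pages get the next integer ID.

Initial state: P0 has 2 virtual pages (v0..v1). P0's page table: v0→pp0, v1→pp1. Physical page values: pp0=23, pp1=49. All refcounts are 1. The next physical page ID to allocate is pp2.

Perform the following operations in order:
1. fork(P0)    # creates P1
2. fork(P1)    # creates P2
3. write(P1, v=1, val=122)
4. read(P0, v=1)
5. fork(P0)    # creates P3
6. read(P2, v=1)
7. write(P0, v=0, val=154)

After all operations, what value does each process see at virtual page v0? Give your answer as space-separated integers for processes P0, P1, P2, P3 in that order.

Op 1: fork(P0) -> P1. 2 ppages; refcounts: pp0:2 pp1:2
Op 2: fork(P1) -> P2. 2 ppages; refcounts: pp0:3 pp1:3
Op 3: write(P1, v1, 122). refcount(pp1)=3>1 -> COPY to pp2. 3 ppages; refcounts: pp0:3 pp1:2 pp2:1
Op 4: read(P0, v1) -> 49. No state change.
Op 5: fork(P0) -> P3. 3 ppages; refcounts: pp0:4 pp1:3 pp2:1
Op 6: read(P2, v1) -> 49. No state change.
Op 7: write(P0, v0, 154). refcount(pp0)=4>1 -> COPY to pp3. 4 ppages; refcounts: pp0:3 pp1:3 pp2:1 pp3:1
P0: v0 -> pp3 = 154
P1: v0 -> pp0 = 23
P2: v0 -> pp0 = 23
P3: v0 -> pp0 = 23

Answer: 154 23 23 23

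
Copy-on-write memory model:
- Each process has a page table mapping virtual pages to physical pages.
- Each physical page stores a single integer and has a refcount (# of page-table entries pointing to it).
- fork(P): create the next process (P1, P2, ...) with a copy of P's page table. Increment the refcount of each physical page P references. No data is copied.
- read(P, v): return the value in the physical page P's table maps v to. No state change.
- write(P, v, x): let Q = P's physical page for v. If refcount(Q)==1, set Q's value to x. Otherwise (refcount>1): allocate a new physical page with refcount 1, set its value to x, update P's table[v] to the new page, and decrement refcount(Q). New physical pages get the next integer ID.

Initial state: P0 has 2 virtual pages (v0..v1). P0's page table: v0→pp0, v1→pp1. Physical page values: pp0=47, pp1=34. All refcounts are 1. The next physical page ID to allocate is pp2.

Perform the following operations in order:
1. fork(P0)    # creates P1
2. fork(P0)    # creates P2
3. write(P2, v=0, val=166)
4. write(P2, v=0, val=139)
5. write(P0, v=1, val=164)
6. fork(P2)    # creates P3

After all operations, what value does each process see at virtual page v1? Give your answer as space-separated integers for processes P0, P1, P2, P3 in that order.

Answer: 164 34 34 34

Derivation:
Op 1: fork(P0) -> P1. 2 ppages; refcounts: pp0:2 pp1:2
Op 2: fork(P0) -> P2. 2 ppages; refcounts: pp0:3 pp1:3
Op 3: write(P2, v0, 166). refcount(pp0)=3>1 -> COPY to pp2. 3 ppages; refcounts: pp0:2 pp1:3 pp2:1
Op 4: write(P2, v0, 139). refcount(pp2)=1 -> write in place. 3 ppages; refcounts: pp0:2 pp1:3 pp2:1
Op 5: write(P0, v1, 164). refcount(pp1)=3>1 -> COPY to pp3. 4 ppages; refcounts: pp0:2 pp1:2 pp2:1 pp3:1
Op 6: fork(P2) -> P3. 4 ppages; refcounts: pp0:2 pp1:3 pp2:2 pp3:1
P0: v1 -> pp3 = 164
P1: v1 -> pp1 = 34
P2: v1 -> pp1 = 34
P3: v1 -> pp1 = 34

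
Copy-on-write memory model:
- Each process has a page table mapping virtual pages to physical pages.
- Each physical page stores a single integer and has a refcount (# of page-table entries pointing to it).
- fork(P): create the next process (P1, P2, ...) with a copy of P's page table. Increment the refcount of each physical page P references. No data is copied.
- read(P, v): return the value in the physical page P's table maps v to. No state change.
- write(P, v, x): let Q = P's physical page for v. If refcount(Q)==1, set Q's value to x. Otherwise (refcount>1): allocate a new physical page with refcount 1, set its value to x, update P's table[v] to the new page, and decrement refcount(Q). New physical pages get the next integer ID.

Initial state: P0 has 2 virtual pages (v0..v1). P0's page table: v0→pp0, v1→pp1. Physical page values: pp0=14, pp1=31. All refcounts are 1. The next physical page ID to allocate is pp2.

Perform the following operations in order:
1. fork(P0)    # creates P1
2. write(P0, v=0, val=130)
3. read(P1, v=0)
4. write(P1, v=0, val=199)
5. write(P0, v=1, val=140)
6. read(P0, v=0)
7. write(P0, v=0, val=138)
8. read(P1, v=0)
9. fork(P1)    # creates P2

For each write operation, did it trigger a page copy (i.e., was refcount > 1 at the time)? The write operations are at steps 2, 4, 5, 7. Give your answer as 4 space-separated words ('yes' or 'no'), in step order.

Op 1: fork(P0) -> P1. 2 ppages; refcounts: pp0:2 pp1:2
Op 2: write(P0, v0, 130). refcount(pp0)=2>1 -> COPY to pp2. 3 ppages; refcounts: pp0:1 pp1:2 pp2:1
Op 3: read(P1, v0) -> 14. No state change.
Op 4: write(P1, v0, 199). refcount(pp0)=1 -> write in place. 3 ppages; refcounts: pp0:1 pp1:2 pp2:1
Op 5: write(P0, v1, 140). refcount(pp1)=2>1 -> COPY to pp3. 4 ppages; refcounts: pp0:1 pp1:1 pp2:1 pp3:1
Op 6: read(P0, v0) -> 130. No state change.
Op 7: write(P0, v0, 138). refcount(pp2)=1 -> write in place. 4 ppages; refcounts: pp0:1 pp1:1 pp2:1 pp3:1
Op 8: read(P1, v0) -> 199. No state change.
Op 9: fork(P1) -> P2. 4 ppages; refcounts: pp0:2 pp1:2 pp2:1 pp3:1

yes no yes no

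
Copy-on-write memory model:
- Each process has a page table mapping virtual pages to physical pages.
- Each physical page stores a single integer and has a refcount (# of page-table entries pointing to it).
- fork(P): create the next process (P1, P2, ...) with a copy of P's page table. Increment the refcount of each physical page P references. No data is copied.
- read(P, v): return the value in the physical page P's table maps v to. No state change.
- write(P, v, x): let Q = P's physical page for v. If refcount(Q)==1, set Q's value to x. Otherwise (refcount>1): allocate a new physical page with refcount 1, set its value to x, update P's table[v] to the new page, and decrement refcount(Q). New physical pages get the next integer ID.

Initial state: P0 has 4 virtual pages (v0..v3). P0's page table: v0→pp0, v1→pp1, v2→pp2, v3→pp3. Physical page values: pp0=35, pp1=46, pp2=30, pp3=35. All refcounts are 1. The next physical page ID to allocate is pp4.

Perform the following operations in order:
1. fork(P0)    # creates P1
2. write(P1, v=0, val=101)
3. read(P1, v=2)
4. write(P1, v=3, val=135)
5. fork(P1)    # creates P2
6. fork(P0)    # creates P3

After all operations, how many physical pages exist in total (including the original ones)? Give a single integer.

Answer: 6

Derivation:
Op 1: fork(P0) -> P1. 4 ppages; refcounts: pp0:2 pp1:2 pp2:2 pp3:2
Op 2: write(P1, v0, 101). refcount(pp0)=2>1 -> COPY to pp4. 5 ppages; refcounts: pp0:1 pp1:2 pp2:2 pp3:2 pp4:1
Op 3: read(P1, v2) -> 30. No state change.
Op 4: write(P1, v3, 135). refcount(pp3)=2>1 -> COPY to pp5. 6 ppages; refcounts: pp0:1 pp1:2 pp2:2 pp3:1 pp4:1 pp5:1
Op 5: fork(P1) -> P2. 6 ppages; refcounts: pp0:1 pp1:3 pp2:3 pp3:1 pp4:2 pp5:2
Op 6: fork(P0) -> P3. 6 ppages; refcounts: pp0:2 pp1:4 pp2:4 pp3:2 pp4:2 pp5:2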